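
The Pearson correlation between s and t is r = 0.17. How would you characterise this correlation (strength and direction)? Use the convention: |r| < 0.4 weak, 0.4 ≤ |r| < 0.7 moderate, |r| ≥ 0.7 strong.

weak positive

r = 0.17 > 0 so the relationship is positive.
|r| = 0.17, which falls in the weak range.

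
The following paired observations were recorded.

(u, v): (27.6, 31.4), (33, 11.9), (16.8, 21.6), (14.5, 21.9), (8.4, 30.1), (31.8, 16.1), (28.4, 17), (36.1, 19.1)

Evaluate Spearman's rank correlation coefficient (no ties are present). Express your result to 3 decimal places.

Rank u: 4, 7, 3, 2, 1, 6, 5, 8
Rank v: 8, 1, 5, 6, 7, 2, 3, 4
d = rank(u) − rank(v): -4, 6, -2, -4, -6, 4, 2, 4; Σd² = 144
ρ = 1 − 6Σd² / [n(n²−1)] = 1 − 6×144 / (8×63) = 1 − 864/504 ≈ -0.714

-0.714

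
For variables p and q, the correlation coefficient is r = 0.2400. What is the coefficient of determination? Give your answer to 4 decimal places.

0.0576

r² = (0.2400)² = 0.0576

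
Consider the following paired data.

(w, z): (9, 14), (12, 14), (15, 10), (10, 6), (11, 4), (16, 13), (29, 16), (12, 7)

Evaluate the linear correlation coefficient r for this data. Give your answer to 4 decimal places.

n = 8, Σw = 114, Σz = 84, Σw² = 1912, Σz² = 1018, Σwz = 1304
nΣwz − ΣwΣz = 10432 − 9576 = 856
nΣw² − (Σw)² = 15296 − 12996 = 2300; nΣz² − (Σz)² = 8144 − 7056 = 1088
r = 856 / √(2300 × 1088) = 856 / 1581.8976 ≈ 0.5411

0.5411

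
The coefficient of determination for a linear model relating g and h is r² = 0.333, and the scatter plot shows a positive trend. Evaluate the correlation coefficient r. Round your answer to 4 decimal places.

|r| = √0.333 = 0.5771
The association is positive, so r = 0.5771.

0.5771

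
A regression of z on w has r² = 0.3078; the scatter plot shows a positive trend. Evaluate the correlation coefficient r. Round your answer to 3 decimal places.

|r| = √0.3078 = 0.555
The association is positive, so r = 0.555.

0.555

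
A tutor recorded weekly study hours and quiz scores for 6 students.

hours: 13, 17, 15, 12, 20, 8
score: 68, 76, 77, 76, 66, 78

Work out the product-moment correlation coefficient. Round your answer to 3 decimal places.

n = 6, Σx = 85, Σy = 441, Σx² = 1291, Σy² = 32545, Σxy = 6187
nΣxy − ΣxΣy = 37122 − 37485 = -363
nΣx² − (Σx)² = 7746 − 7225 = 521; nΣy² − (Σy)² = 195270 − 194481 = 789
r = -363 / √(521 × 789) = -363 / 641.1466 ≈ -0.566

-0.566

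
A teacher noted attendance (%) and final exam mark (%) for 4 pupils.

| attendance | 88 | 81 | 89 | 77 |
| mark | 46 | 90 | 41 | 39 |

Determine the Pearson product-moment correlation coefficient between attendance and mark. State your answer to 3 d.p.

n = 4, Σx = 335, Σy = 216, Σx² = 28155, Σy² = 13418, Σxy = 17990
nΣxy − ΣxΣy = 71960 − 72360 = -400
nΣx² − (Σx)² = 112620 − 112225 = 395; nΣy² − (Σy)² = 53672 − 46656 = 7016
r = -400 / √(395 × 7016) = -400 / 1664.7282 ≈ -0.240

-0.240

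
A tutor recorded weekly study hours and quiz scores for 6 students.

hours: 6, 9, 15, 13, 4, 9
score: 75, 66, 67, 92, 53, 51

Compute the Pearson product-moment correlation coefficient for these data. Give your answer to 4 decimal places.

0.4657

n = 6, Σx = 56, Σy = 404, Σx² = 608, Σy² = 28344, Σxy = 3916
nΣxy − ΣxΣy = 23496 − 22624 = 872
nΣx² − (Σx)² = 3648 − 3136 = 512; nΣy² − (Σy)² = 170064 − 163216 = 6848
r = 872 / √(512 × 6848) = 872 / 1872.4786 ≈ 0.4657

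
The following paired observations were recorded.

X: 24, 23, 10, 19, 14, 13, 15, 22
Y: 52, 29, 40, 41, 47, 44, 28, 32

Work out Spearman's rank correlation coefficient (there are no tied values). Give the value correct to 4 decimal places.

0.0000

Rank X: 8, 7, 1, 5, 3, 2, 4, 6
Rank Y: 8, 2, 4, 5, 7, 6, 1, 3
d = rank(X) − rank(Y): 0, 5, -3, 0, -4, -4, 3, 3; Σd² = 84
ρ = 1 − 6Σd² / [n(n²−1)] = 1 − 6×84 / (8×63) = 1 − 504/504 ≈ 0.0000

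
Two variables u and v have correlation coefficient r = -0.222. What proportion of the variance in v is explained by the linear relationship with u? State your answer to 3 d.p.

0.049

r² = (-0.222)² = 0.049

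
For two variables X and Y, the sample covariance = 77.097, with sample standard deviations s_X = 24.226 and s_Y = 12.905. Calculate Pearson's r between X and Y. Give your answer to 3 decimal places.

0.247

r = Cov(X,Y) / (s_X · s_Y) = 77.097 / (24.226 × 12.905)
  = 77.097 / 312.6365 ≈ 0.247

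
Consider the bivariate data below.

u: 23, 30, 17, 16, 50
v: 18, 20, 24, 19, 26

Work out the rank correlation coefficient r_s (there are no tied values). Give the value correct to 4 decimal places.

0.5000

Rank u: 3, 4, 2, 1, 5
Rank v: 1, 3, 4, 2, 5
d = rank(u) − rank(v): 2, 1, -2, -1, 0; Σd² = 10
ρ = 1 − 6Σd² / [n(n²−1)] = 1 − 6×10 / (5×24) = 1 − 60/120 ≈ 0.5000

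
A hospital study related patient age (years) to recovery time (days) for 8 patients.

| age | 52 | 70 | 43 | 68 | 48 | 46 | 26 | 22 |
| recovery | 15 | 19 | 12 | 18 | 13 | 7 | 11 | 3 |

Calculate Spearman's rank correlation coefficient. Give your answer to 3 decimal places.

0.929

Rank age: 6, 8, 3, 7, 5, 4, 2, 1
Rank recovery: 6, 8, 4, 7, 5, 2, 3, 1
d = rank(age) − rank(recovery): 0, 0, -1, 0, 0, 2, -1, 0; Σd² = 6
ρ = 1 − 6Σd² / [n(n²−1)] = 1 − 6×6 / (8×63) = 1 − 36/504 ≈ 0.929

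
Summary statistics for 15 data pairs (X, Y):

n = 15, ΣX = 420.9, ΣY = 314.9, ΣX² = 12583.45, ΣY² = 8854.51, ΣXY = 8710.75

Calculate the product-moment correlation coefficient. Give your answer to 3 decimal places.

r = (nΣXY − ΣXΣY) / √[(nΣX² − (ΣX)²)(nΣY² − (ΣY)²)]
Numerator: 15×8710.75 − 420.9×314.9 = -1880.16
Denominator: √[(188751.75 − 177156.81)(132817.65 − 99162.01)] = √[11594.94 × 33655.64] = 19754.3698
r = -1880.16 / 19754.3698 ≈ -0.095

-0.095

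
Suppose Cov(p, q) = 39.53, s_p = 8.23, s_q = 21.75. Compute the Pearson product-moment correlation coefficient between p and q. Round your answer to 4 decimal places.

r = Cov(p,q) / (s_p · s_q) = 39.53 / (8.23 × 21.75)
  = 39.53 / 179.0025 ≈ 0.2208

0.2208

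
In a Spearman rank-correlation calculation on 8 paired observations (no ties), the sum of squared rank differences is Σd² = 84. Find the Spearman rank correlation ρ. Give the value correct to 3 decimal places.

ρ = 1 − 6Σd² / [n(n²−1)] = 1 − 6×84 / (8×63)
  = 1 − 504/504 = 1 − 1.0000 ≈ 0.000

0.000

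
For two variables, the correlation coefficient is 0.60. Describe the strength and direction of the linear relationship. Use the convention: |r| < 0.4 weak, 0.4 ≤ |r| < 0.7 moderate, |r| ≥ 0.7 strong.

moderate positive

r = 0.60 > 0 so the relationship is positive.
|r| = 0.60, which falls in the moderate range.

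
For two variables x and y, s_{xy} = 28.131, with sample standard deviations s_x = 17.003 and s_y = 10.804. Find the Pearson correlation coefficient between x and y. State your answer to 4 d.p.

r = Cov(x,y) / (s_x · s_y) = 28.131 / (17.003 × 10.804)
  = 28.131 / 183.7004 ≈ 0.1531

0.1531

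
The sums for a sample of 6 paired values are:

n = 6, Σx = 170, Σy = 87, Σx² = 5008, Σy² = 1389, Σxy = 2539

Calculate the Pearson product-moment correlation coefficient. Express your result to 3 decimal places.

0.474

r = (nΣxy − ΣxΣy) / √[(nΣx² − (Σx)²)(nΣy² − (Σy)²)]
Numerator: 6×2539 − 170×87 = 444
Denominator: √[(30048 − 28900)(8334 − 7569)] = √[1148 × 765] = 937.1339
r = 444 / 937.1339 ≈ 0.474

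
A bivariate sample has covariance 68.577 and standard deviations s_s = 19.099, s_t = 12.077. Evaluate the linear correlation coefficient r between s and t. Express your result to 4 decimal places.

r = Cov(s,t) / (s_s · s_t) = 68.577 / (19.099 × 12.077)
  = 68.577 / 230.6586 ≈ 0.2973

0.2973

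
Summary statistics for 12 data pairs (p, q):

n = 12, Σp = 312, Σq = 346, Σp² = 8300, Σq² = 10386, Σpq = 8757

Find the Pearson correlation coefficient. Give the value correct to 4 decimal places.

-0.8612

r = (nΣpq − ΣpΣq) / √[(nΣp² − (Σp)²)(nΣq² − (Σq)²)]
Numerator: 12×8757 − 312×346 = -2868
Denominator: √[(99600 − 97344)(124632 − 119716)] = √[2256 × 4916] = 3330.2396
r = -2868 / 3330.2396 ≈ -0.8612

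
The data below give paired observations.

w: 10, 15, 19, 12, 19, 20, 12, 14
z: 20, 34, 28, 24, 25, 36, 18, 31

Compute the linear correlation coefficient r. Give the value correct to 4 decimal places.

0.6314

n = 8, Σw = 121, Σz = 216, Σw² = 1931, Σz² = 6122, Σwz = 3375
nΣwz − ΣwΣz = 27000 − 26136 = 864
nΣw² − (Σw)² = 15448 − 14641 = 807; nΣz² − (Σz)² = 48976 − 46656 = 2320
r = 864 / √(807 × 2320) = 864 / 1368.2982 ≈ 0.6314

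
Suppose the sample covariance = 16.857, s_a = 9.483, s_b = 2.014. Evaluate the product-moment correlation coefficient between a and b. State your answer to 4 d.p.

r = Cov(a,b) / (s_a · s_b) = 16.857 / (9.483 × 2.014)
  = 16.857 / 19.0988 ≈ 0.8826

0.8826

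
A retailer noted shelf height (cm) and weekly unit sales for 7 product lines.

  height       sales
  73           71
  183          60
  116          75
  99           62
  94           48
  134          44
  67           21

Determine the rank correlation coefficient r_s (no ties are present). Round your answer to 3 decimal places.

0.179

Rank height: 2, 7, 5, 4, 3, 6, 1
Rank sales: 6, 4, 7, 5, 3, 2, 1
d = rank(height) − rank(sales): -4, 3, -2, -1, 0, 4, 0; Σd² = 46
ρ = 1 − 6Σd² / [n(n²−1)] = 1 − 6×46 / (7×48) = 1 − 276/336 ≈ 0.179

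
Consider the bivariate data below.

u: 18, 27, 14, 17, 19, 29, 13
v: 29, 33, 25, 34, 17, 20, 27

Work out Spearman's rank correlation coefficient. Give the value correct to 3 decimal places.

Rank u: 4, 6, 2, 3, 5, 7, 1
Rank v: 5, 6, 3, 7, 1, 2, 4
d = rank(u) − rank(v): -1, 0, -1, -4, 4, 5, -3; Σd² = 68
ρ = 1 − 6Σd² / [n(n²−1)] = 1 − 6×68 / (7×48) = 1 − 408/336 ≈ -0.214

-0.214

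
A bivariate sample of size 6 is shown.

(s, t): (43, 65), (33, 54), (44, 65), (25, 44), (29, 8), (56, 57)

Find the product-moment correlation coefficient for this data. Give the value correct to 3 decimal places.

n = 6, Σs = 230, Σt = 293, Σs² = 9476, Σt² = 16615, Σst = 11961
nΣst − ΣsΣt = 71766 − 67390 = 4376
nΣs² − (Σs)² = 56856 − 52900 = 3956; nΣt² − (Σt)² = 99690 − 85849 = 13841
r = 4376 / √(3956 × 13841) = 4376 / 7399.6619 ≈ 0.591

0.591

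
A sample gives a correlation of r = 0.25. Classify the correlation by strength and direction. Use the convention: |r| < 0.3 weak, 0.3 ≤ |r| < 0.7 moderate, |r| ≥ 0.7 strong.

r = 0.25 > 0 so the relationship is positive.
|r| = 0.25, which falls in the weak range.

weak positive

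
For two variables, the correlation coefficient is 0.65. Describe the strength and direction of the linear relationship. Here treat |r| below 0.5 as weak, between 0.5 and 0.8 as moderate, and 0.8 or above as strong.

r = 0.65 > 0 so the relationship is positive.
|r| = 0.65, which falls in the moderate range.

moderate positive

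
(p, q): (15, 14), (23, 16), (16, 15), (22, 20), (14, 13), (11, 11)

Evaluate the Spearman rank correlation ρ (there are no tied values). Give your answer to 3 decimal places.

Rank p: 3, 6, 4, 5, 2, 1
Rank q: 3, 5, 4, 6, 2, 1
d = rank(p) − rank(q): 0, 1, 0, -1, 0, 0; Σd² = 2
ρ = 1 − 6Σd² / [n(n²−1)] = 1 − 6×2 / (6×35) = 1 − 12/210 ≈ 0.943

0.943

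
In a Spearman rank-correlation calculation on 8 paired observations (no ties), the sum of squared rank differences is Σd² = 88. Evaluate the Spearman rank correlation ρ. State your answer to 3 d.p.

-0.048

ρ = 1 − 6Σd² / [n(n²−1)] = 1 − 6×88 / (8×63)
  = 1 − 528/504 = 1 − 1.0476 ≈ -0.048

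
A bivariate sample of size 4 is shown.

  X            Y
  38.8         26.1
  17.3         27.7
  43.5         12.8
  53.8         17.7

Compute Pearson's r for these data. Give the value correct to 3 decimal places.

n = 4, ΣX = 153.4, ΣY = 84.3, ΣX² = 6591.42, ΣY² = 1925.63, ΣXY = 3000.95
nΣXY − ΣXΣY = 12003.8 − 12931.62 = -927.82
nΣX² − (ΣX)² = 26365.68 − 23531.56 = 2834.12; nΣY² − (ΣY)² = 7702.52 − 7106.49 = 596.03
r = -927.82 / √(2834.12 × 596.03) = -927.82 / 1299.7002 ≈ -0.714

-0.714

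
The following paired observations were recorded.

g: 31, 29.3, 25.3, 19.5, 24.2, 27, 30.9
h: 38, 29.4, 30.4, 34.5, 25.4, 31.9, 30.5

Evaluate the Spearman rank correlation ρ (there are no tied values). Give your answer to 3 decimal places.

0.286

Rank g: 7, 5, 3, 1, 2, 4, 6
Rank h: 7, 2, 3, 6, 1, 5, 4
d = rank(g) − rank(h): 0, 3, 0, -5, 1, -1, 2; Σd² = 40
ρ = 1 − 6Σd² / [n(n²−1)] = 1 − 6×40 / (7×48) = 1 − 240/336 ≈ 0.286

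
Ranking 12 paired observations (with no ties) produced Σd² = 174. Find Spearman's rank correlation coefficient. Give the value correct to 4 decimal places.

0.3916

ρ = 1 − 6Σd² / [n(n²−1)] = 1 − 6×174 / (12×143)
  = 1 − 1044/1716 = 1 − 0.60839 ≈ 0.3916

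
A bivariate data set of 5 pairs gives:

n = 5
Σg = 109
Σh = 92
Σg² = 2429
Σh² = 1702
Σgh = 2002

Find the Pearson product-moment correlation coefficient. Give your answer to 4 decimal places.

r = (nΣgh − ΣgΣh) / √[(nΣg² − (Σg)²)(nΣh² − (Σh)²)]
Numerator: 5×2002 − 109×92 = -18
Denominator: √[(12145 − 11881)(8510 − 8464)] = √[264 × 46] = 110.1998
r = -18 / 110.1998 ≈ -0.1633

-0.1633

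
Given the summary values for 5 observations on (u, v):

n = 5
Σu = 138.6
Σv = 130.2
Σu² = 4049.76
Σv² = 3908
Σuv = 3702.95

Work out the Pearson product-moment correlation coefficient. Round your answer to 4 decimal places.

0.2861

r = (nΣuv − ΣuΣv) / √[(nΣu² − (Σu)²)(nΣv² − (Σv)²)]
Numerator: 5×3702.95 − 138.6×130.2 = 469.03
Denominator: √[(20248.8 − 19209.96)(19540 − 16952.04)] = √[1038.84 × 2587.96] = 1639.6574
r = 469.03 / 1639.6574 ≈ 0.2861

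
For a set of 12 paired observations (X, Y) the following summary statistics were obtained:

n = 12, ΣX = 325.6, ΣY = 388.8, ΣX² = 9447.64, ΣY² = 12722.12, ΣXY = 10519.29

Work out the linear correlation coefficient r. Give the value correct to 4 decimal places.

r = (nΣXY − ΣXΣY) / √[(nΣX² − (ΣX)²)(nΣY² − (ΣY)²)]
Numerator: 12×10519.29 − 325.6×388.8 = -361.8
Denominator: √[(113371.68 − 106015.36)(152665.44 − 151165.44)] = √[7356.32 × 1500] = 3321.8188
r = -361.8 / 3321.8188 ≈ -0.1089

-0.1089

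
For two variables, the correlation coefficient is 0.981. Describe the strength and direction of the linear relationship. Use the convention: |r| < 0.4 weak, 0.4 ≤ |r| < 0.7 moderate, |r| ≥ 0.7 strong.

strong positive

r = 0.981 > 0 so the relationship is positive.
|r| = 0.981, which falls in the strong range.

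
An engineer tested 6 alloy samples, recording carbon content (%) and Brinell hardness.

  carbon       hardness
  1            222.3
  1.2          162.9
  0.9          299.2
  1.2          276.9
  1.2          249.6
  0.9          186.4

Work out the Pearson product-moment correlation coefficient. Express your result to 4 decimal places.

n = 6, Σx = 6.4, Σy = 1397.3, Σx² = 6.94, Σy² = 339193.07, Σxy = 1486.62
nΣxy − ΣxΣy = 8919.72 − 8942.72 = -23
nΣx² − (Σx)² = 41.64 − 40.96 = 0.68; nΣy² − (Σy)² = 2035158.42 − 1952447.29 = 82711.13
r = -23 / √(0.68 × 82711.13) = -23 / 237.1573 ≈ -0.0970

-0.0970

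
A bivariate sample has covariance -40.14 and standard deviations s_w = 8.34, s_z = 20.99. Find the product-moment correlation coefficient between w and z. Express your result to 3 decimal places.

-0.229

r = Cov(w,z) / (s_w · s_z) = -40.14 / (8.34 × 20.99)
  = -40.14 / 175.0566 ≈ -0.229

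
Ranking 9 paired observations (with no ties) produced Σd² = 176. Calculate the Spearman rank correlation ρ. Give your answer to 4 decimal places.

-0.4667

ρ = 1 − 6Σd² / [n(n²−1)] = 1 − 6×176 / (9×80)
  = 1 − 1056/720 = 1 − 1.46667 ≈ -0.4667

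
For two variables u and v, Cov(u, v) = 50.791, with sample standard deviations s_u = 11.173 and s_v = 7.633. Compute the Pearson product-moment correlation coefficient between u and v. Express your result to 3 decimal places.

r = Cov(u,v) / (s_u · s_v) = 50.791 / (11.173 × 7.633)
  = 50.791 / 85.2835 ≈ 0.596

0.596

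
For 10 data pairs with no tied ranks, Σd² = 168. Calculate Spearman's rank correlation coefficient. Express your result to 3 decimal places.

ρ = 1 − 6Σd² / [n(n²−1)] = 1 − 6×168 / (10×99)
  = 1 − 1008/990 = 1 − 1.0182 ≈ -0.018

-0.018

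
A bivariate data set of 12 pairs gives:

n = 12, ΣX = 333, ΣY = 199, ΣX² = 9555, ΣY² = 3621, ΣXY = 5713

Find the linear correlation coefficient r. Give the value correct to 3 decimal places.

0.601

r = (nΣXY − ΣXΣY) / √[(nΣX² − (ΣX)²)(nΣY² − (ΣY)²)]
Numerator: 12×5713 − 333×199 = 2289
Denominator: √[(114660 − 110889)(43452 − 39601)] = √[3771 × 3851] = 3810.7901
r = 2289 / 3810.7901 ≈ 0.601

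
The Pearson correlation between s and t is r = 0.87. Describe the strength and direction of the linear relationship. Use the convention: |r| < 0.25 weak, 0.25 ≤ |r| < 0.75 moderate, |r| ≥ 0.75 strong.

r = 0.87 > 0 so the relationship is positive.
|r| = 0.87, which falls in the strong range.

strong positive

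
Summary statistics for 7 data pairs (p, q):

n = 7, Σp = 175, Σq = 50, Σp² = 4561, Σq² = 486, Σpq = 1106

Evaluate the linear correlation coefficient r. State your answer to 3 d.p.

-0.930

r = (nΣpq − ΣpΣq) / √[(nΣp² − (Σp)²)(nΣq² − (Σq)²)]
Numerator: 7×1106 − 175×50 = -1008
Denominator: √[(31927 − 30625)(3402 − 2500)] = √[1302 × 902] = 1083.6992
r = -1008 / 1083.6992 ≈ -0.930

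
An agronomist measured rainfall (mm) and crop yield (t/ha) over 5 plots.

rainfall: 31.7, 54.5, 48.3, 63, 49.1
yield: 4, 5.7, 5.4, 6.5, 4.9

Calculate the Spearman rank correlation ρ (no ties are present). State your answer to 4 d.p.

Rank rainfall: 1, 4, 2, 5, 3
Rank yield: 1, 4, 3, 5, 2
d = rank(rainfall) − rank(yield): 0, 0, -1, 0, 1; Σd² = 2
ρ = 1 − 6Σd² / [n(n²−1)] = 1 − 6×2 / (5×24) = 1 − 12/120 ≈ 0.9000

0.9000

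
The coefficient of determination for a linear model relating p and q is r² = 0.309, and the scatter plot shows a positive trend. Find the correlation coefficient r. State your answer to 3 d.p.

0.556

|r| = √0.309 = 0.556
The association is positive, so r = 0.556.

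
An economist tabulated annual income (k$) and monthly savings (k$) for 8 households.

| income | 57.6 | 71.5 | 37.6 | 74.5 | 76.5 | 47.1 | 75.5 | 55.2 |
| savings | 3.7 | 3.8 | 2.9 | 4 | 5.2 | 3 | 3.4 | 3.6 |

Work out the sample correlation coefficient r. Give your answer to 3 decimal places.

0.718

n = 8, Σx = 495.5, Σy = 29.6, Σx² = 32211.97, Σy² = 113.1, Σxy = 1886.38
nΣxy − ΣxΣy = 15091.04 − 14666.8 = 424.24
nΣx² − (Σx)² = 257695.76 − 245520.25 = 12175.51; nΣy² − (Σy)² = 904.8 − 876.16 = 28.64
r = 424.24 / √(12175.51 × 28.64) = 424.24 / 590.5138 ≈ 0.718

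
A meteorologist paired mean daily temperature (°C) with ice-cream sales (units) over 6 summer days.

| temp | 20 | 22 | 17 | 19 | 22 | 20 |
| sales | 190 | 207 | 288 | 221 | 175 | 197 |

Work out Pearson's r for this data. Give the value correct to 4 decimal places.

-0.8484

n = 6, Σx = 120, Σy = 1278, Σx² = 2418, Σy² = 280168, Σxy = 25239
nΣxy − ΣxΣy = 151434 − 153360 = -1926
nΣx² − (Σx)² = 14508 − 14400 = 108; nΣy² − (Σy)² = 1681008 − 1633284 = 47724
r = -1926 / √(108 × 47724) = -1926 / 2270.2846 ≈ -0.8484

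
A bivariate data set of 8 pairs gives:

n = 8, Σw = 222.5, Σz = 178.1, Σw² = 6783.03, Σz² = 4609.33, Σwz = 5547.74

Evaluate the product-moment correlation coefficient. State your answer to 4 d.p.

0.9600

r = (nΣwz − ΣwΣz) / √[(nΣw² − (Σw)²)(nΣz² − (Σz)²)]
Numerator: 8×5547.74 − 222.5×178.1 = 4754.67
Denominator: √[(54264.24 − 49506.25)(36874.64 − 31719.61)] = √[4757.99 × 5155.03] = 4952.5328
r = 4754.67 / 4952.5328 ≈ 0.9600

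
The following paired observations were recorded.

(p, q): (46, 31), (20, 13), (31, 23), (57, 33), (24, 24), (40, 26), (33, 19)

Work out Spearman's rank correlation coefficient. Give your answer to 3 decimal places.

Rank p: 6, 1, 3, 7, 2, 5, 4
Rank q: 6, 1, 3, 7, 4, 5, 2
d = rank(p) − rank(q): 0, 0, 0, 0, -2, 0, 2; Σd² = 8
ρ = 1 − 6Σd² / [n(n²−1)] = 1 − 6×8 / (7×48) = 1 − 48/336 ≈ 0.857

0.857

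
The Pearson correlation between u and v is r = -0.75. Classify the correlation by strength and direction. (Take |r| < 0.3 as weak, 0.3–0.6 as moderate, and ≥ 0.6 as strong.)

r = -0.75 < 0 so the relationship is negative.
|r| = 0.75, which falls in the strong range.

strong negative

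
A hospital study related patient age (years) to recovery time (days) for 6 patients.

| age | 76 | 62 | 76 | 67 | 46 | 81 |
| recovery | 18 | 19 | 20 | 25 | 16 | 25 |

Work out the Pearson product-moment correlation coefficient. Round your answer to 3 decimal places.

n = 6, Σx = 408, Σy = 123, Σx² = 28562, Σy² = 2591, Σxy = 8502
nΣxy − ΣxΣy = 51012 − 50184 = 828
nΣx² − (Σx)² = 171372 − 166464 = 4908; nΣy² − (Σy)² = 15546 − 15129 = 417
r = 828 / √(4908 × 417) = 828 / 1430.6069 ≈ 0.579

0.579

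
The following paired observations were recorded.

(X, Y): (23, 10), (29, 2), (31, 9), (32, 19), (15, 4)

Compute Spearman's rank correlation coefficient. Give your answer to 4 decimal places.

0.5000

Rank X: 2, 3, 4, 5, 1
Rank Y: 4, 1, 3, 5, 2
d = rank(X) − rank(Y): -2, 2, 1, 0, -1; Σd² = 10
ρ = 1 − 6Σd² / [n(n²−1)] = 1 − 6×10 / (5×24) = 1 − 60/120 ≈ 0.5000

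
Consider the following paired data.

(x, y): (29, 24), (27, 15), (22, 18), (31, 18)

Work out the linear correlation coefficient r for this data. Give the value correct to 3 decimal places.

0.257

n = 4, Σx = 109, Σy = 75, Σx² = 3015, Σy² = 1449, Σxy = 2055
nΣxy − ΣxΣy = 8220 − 8175 = 45
nΣx² − (Σx)² = 12060 − 11881 = 179; nΣy² − (Σy)² = 5796 − 5625 = 171
r = 45 / √(179 × 171) = 45 / 174.9543 ≈ 0.257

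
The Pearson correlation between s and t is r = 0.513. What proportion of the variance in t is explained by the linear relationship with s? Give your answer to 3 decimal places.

0.263

r² = (0.513)² = 0.263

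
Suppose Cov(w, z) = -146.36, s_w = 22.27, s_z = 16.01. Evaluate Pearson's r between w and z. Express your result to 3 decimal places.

r = Cov(w,z) / (s_w · s_z) = -146.36 / (22.27 × 16.01)
  = -146.36 / 356.5427 ≈ -0.410

-0.410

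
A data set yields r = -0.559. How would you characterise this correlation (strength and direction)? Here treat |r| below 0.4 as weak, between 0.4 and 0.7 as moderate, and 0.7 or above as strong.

r = -0.559 < 0 so the relationship is negative.
|r| = 0.559, which falls in the moderate range.

moderate negative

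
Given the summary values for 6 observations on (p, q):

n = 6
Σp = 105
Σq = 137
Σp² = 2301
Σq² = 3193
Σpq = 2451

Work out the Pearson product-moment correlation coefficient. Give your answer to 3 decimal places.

0.309

r = (nΣpq − ΣpΣq) / √[(nΣp² − (Σp)²)(nΣq² − (Σq)²)]
Numerator: 6×2451 − 105×137 = 321
Denominator: √[(13806 − 11025)(19158 − 18769)] = √[2781 × 389] = 1040.1005
r = 321 / 1040.1005 ≈ 0.309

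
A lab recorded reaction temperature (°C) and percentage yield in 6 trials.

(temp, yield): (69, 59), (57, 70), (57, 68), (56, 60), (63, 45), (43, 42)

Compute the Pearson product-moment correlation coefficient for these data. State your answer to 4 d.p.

0.3147

n = 6, Σx = 345, Σy = 344, Σx² = 20213, Σy² = 20394, Σxy = 19938
nΣxy − ΣxΣy = 119628 − 118680 = 948
nΣx² − (Σx)² = 121278 − 119025 = 2253; nΣy² − (Σy)² = 122364 − 118336 = 4028
r = 948 / √(2253 × 4028) = 948 / 3012.4880 ≈ 0.3147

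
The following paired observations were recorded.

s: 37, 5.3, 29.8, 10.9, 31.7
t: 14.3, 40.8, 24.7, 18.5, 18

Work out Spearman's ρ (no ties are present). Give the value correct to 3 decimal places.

-0.900

Rank s: 5, 1, 3, 2, 4
Rank t: 1, 5, 4, 3, 2
d = rank(s) − rank(t): 4, -4, -1, -1, 2; Σd² = 38
ρ = 1 − 6Σd² / [n(n²−1)] = 1 − 6×38 / (5×24) = 1 − 228/120 ≈ -0.900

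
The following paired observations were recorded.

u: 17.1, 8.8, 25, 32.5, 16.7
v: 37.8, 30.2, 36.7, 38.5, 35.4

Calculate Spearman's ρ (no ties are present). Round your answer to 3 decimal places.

0.900

Rank u: 3, 1, 4, 5, 2
Rank v: 4, 1, 3, 5, 2
d = rank(u) − rank(v): -1, 0, 1, 0, 0; Σd² = 2
ρ = 1 − 6Σd² / [n(n²−1)] = 1 − 6×2 / (5×24) = 1 − 12/120 ≈ 0.900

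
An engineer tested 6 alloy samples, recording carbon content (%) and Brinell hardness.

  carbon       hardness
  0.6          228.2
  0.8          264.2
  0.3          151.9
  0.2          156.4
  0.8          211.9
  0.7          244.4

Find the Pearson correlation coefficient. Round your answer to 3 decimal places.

n = 6, Σx = 3.4, Σy = 1257, Σx² = 2.26, Σy² = 274044.42, Σxy = 765.73
nΣxy − ΣxΣy = 4594.38 − 4273.8 = 320.58
nΣx² − (Σx)² = 13.56 − 11.56 = 2; nΣy² − (Σy)² = 1644266.52 − 1580049 = 64217.52
r = 320.58 / √(2 × 64217.52) = 320.58 / 358.3783 ≈ 0.895

0.895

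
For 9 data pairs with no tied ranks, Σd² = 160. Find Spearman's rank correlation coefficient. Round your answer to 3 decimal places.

ρ = 1 − 6Σd² / [n(n²−1)] = 1 − 6×160 / (9×80)
  = 1 − 960/720 = 1 − 1.3333 ≈ -0.333

-0.333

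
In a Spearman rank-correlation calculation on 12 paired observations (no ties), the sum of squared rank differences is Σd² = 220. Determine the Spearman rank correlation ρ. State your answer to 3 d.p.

ρ = 1 − 6Σd² / [n(n²−1)] = 1 − 6×220 / (12×143)
  = 1 − 1320/1716 = 1 − 0.7692 ≈ 0.231

0.231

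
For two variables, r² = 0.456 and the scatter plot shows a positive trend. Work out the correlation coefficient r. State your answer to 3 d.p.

|r| = √0.456 = 0.675
The association is positive, so r = 0.675.

0.675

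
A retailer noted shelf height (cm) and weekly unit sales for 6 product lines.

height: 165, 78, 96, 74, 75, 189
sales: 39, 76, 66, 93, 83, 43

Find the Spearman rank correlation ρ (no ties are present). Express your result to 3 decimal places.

-0.943

Rank height: 5, 3, 4, 1, 2, 6
Rank sales: 1, 4, 3, 6, 5, 2
d = rank(height) − rank(sales): 4, -1, 1, -5, -3, 4; Σd² = 68
ρ = 1 − 6Σd² / [n(n²−1)] = 1 − 6×68 / (6×35) = 1 − 408/210 ≈ -0.943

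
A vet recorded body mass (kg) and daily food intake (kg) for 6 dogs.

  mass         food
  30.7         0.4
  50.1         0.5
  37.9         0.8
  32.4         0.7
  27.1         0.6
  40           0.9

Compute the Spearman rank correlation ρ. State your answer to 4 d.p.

Rank mass: 2, 6, 4, 3, 1, 5
Rank food: 1, 2, 5, 4, 3, 6
d = rank(mass) − rank(food): 1, 4, -1, -1, -2, -1; Σd² = 24
ρ = 1 − 6Σd² / [n(n²−1)] = 1 − 6×24 / (6×35) = 1 − 144/210 ≈ 0.3143

0.3143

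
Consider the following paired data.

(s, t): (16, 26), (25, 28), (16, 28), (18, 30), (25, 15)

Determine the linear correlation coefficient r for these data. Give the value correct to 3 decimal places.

n = 5, Σs = 100, Σt = 127, Σs² = 2086, Σt² = 3369, Σst = 2479
nΣst − ΣsΣt = 12395 − 12700 = -305
nΣs² − (Σs)² = 10430 − 10000 = 430; nΣt² − (Σt)² = 16845 − 16129 = 716
r = -305 / √(430 × 716) = -305 / 554.8694 ≈ -0.550

-0.550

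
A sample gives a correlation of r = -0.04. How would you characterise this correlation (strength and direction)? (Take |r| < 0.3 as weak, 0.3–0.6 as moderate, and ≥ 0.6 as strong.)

r = -0.04 < 0 so the relationship is negative.
|r| = 0.04, which falls in the weak range.

weak negative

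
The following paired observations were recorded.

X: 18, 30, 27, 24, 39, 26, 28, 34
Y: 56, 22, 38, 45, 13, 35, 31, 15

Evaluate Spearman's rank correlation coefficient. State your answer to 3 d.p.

Rank X: 1, 6, 4, 2, 8, 3, 5, 7
Rank Y: 8, 3, 6, 7, 1, 5, 4, 2
d = rank(X) − rank(Y): -7, 3, -2, -5, 7, -2, 1, 5; Σd² = 166
ρ = 1 − 6Σd² / [n(n²−1)] = 1 − 6×166 / (8×63) = 1 − 996/504 ≈ -0.976

-0.976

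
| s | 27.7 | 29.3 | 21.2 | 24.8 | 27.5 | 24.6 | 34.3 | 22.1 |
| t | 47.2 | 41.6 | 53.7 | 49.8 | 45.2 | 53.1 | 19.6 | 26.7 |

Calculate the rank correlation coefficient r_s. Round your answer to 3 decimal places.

-0.619

Rank s: 6, 7, 1, 4, 5, 3, 8, 2
Rank t: 5, 3, 8, 6, 4, 7, 1, 2
d = rank(s) − rank(t): 1, 4, -7, -2, 1, -4, 7, 0; Σd² = 136
ρ = 1 − 6Σd² / [n(n²−1)] = 1 − 6×136 / (8×63) = 1 − 816/504 ≈ -0.619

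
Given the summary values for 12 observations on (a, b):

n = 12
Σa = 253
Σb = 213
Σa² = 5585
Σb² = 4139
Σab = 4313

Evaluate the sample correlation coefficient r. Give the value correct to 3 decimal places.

-0.593

r = (nΣab − ΣaΣb) / √[(nΣa² − (Σa)²)(nΣb² − (Σb)²)]
Numerator: 12×4313 − 253×213 = -2133
Denominator: √[(67020 − 64009)(49668 − 45369)] = √[3011 × 4299] = 3597.8173
r = -2133 / 3597.8173 ≈ -0.593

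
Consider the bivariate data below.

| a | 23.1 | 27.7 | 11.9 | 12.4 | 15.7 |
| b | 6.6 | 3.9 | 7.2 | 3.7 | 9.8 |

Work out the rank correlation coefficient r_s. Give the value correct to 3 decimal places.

Rank a: 4, 5, 1, 2, 3
Rank b: 3, 2, 4, 1, 5
d = rank(a) − rank(b): 1, 3, -3, 1, -2; Σd² = 24
ρ = 1 − 6Σd² / [n(n²−1)] = 1 − 6×24 / (5×24) = 1 − 144/120 ≈ -0.200

-0.200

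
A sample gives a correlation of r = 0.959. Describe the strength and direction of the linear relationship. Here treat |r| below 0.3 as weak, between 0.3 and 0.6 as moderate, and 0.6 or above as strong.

strong positive

r = 0.959 > 0 so the relationship is positive.
|r| = 0.959, which falls in the strong range.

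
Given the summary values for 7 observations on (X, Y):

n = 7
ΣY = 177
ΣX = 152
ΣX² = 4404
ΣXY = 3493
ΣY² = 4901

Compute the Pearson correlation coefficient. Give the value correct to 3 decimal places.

-0.511

r = (nΣXY − ΣXΣY) / √[(nΣX² − (ΣX)²)(nΣY² − (ΣY)²)]
Numerator: 7×3493 − 152×177 = -2453
Denominator: √[(30828 − 23104)(34307 − 31329)] = √[7724 × 2978] = 4796.0475
r = -2453 / 4796.0475 ≈ -0.511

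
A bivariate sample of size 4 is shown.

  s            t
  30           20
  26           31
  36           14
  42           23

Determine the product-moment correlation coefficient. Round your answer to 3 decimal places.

n = 4, Σs = 134, Σt = 88, Σs² = 4636, Σt² = 2086, Σst = 2876
nΣst − ΣsΣt = 11504 − 11792 = -288
nΣs² − (Σs)² = 18544 − 17956 = 588; nΣt² − (Σt)² = 8344 − 7744 = 600
r = -288 / √(588 × 600) = -288 / 593.9697 ≈ -0.485

-0.485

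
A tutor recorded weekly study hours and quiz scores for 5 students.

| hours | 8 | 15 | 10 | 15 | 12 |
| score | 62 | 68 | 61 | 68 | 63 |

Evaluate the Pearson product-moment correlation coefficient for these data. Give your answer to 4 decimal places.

n = 5, Σx = 60, Σy = 322, Σx² = 758, Σy² = 20782, Σxy = 3902
nΣxy − ΣxΣy = 19510 − 19320 = 190
nΣx² − (Σx)² = 3790 − 3600 = 190; nΣy² − (Σy)² = 103910 − 103684 = 226
r = 190 / √(190 × 226) = 190 / 207.2197 ≈ 0.9169

0.9169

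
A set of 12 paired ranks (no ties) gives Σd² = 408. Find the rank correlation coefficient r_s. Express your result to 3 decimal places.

-0.427

ρ = 1 − 6Σd² / [n(n²−1)] = 1 − 6×408 / (12×143)
  = 1 − 2448/1716 = 1 − 1.4266 ≈ -0.427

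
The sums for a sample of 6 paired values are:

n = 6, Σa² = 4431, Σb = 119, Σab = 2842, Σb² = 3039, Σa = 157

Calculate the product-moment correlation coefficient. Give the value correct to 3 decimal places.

r = (nΣab − ΣaΣb) / √[(nΣa² − (Σa)²)(nΣb² − (Σb)²)]
Numerator: 6×2842 − 157×119 = -1631
Denominator: √[(26586 − 24649)(18234 − 14161)] = √[1937 × 4073] = 2808.8078
r = -1631 / 2808.8078 ≈ -0.581

-0.581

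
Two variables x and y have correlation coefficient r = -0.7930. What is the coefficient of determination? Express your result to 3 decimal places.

0.629

r² = (-0.7930)² = 0.629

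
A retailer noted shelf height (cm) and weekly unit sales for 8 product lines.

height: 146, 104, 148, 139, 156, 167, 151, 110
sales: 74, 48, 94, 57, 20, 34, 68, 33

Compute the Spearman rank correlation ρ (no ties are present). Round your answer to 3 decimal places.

Rank height: 4, 1, 5, 3, 7, 8, 6, 2
Rank sales: 7, 4, 8, 5, 1, 3, 6, 2
d = rank(height) − rank(sales): -3, -3, -3, -2, 6, 5, 0, 0; Σd² = 92
ρ = 1 − 6Σd² / [n(n²−1)] = 1 − 6×92 / (8×63) = 1 − 552/504 ≈ -0.095

-0.095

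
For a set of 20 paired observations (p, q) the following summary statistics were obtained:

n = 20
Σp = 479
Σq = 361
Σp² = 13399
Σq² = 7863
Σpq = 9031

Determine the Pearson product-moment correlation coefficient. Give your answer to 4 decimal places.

r = (nΣpq − ΣpΣq) / √[(nΣp² − (Σp)²)(nΣq² − (Σq)²)]
Numerator: 20×9031 − 479×361 = 7701
Denominator: √[(267980 − 229441)(157260 − 130321)] = √[38539 × 26939] = 32221.1440
r = 7701 / 32221.1440 ≈ 0.2390

0.2390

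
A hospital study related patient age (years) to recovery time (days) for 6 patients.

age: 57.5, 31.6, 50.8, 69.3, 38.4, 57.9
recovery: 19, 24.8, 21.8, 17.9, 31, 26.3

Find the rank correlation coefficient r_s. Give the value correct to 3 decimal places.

-0.543

Rank age: 4, 1, 3, 6, 2, 5
Rank recovery: 2, 4, 3, 1, 6, 5
d = rank(age) − rank(recovery): 2, -3, 0, 5, -4, 0; Σd² = 54
ρ = 1 − 6Σd² / [n(n²−1)] = 1 − 6×54 / (6×35) = 1 − 324/210 ≈ -0.543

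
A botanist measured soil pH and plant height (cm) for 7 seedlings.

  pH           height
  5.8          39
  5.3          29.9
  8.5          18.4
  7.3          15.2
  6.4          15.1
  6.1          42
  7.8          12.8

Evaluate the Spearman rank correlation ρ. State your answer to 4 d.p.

-0.6071

Rank pH: 2, 1, 7, 5, 4, 3, 6
Rank height: 6, 5, 4, 3, 2, 7, 1
d = rank(pH) − rank(height): -4, -4, 3, 2, 2, -4, 5; Σd² = 90
ρ = 1 − 6Σd² / [n(n²−1)] = 1 − 6×90 / (7×48) = 1 − 540/336 ≈ -0.6071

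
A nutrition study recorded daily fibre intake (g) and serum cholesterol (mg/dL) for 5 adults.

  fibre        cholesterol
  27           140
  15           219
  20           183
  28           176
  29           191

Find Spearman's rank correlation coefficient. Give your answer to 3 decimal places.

Rank fibre: 3, 1, 2, 4, 5
Rank cholesterol: 1, 5, 3, 2, 4
d = rank(fibre) − rank(cholesterol): 2, -4, -1, 2, 1; Σd² = 26
ρ = 1 − 6Σd² / [n(n²−1)] = 1 − 6×26 / (5×24) = 1 − 156/120 ≈ -0.300

-0.300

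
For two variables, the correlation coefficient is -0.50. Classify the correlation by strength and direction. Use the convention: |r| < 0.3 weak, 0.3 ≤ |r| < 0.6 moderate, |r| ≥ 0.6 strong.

r = -0.50 < 0 so the relationship is negative.
|r| = 0.50, which falls in the moderate range.

moderate negative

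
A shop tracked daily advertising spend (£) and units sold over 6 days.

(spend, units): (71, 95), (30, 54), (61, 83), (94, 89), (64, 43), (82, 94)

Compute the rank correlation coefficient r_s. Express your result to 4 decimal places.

0.6000

Rank spend: 4, 1, 2, 6, 3, 5
Rank units: 6, 2, 3, 4, 1, 5
d = rank(spend) − rank(units): -2, -1, -1, 2, 2, 0; Σd² = 14
ρ = 1 − 6Σd² / [n(n²−1)] = 1 − 6×14 / (6×35) = 1 − 84/210 ≈ 0.6000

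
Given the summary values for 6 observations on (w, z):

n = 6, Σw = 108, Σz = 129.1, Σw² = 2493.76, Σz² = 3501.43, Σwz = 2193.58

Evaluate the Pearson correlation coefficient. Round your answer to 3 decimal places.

r = (nΣwz − ΣwΣz) / √[(nΣw² − (Σw)²)(nΣz² − (Σz)²)]
Numerator: 6×2193.58 − 108×129.1 = -781.32
Denominator: √[(14962.56 − 11664)(21008.58 − 16666.81)] = √[3298.56 × 4341.77] = 3784.3875
r = -781.32 / 3784.3875 ≈ -0.206

-0.206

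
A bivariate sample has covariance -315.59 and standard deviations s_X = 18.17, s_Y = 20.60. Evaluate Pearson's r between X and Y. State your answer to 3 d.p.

r = Cov(X,Y) / (s_X · s_Y) = -315.59 / (18.17 × 20.60)
  = -315.59 / 374.3020 ≈ -0.843

-0.843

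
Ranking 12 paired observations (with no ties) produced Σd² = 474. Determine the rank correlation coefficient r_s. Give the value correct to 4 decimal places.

ρ = 1 − 6Σd² / [n(n²−1)] = 1 − 6×474 / (12×143)
  = 1 − 2844/1716 = 1 − 1.65734 ≈ -0.6573

-0.6573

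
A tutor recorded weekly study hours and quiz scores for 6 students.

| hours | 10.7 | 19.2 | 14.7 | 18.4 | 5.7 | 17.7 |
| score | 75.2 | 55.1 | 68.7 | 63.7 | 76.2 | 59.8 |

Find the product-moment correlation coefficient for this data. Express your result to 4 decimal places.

n = 6, Σx = 86.4, Σy = 398.7, Σx² = 1383.56, Σy² = 26850.91, Σxy = 5537.33
nΣxy − ΣxΣy = 33223.98 − 34447.68 = -1223.7
nΣx² − (Σx)² = 8301.36 − 7464.96 = 836.4; nΣy² − (Σy)² = 161105.46 − 158961.69 = 2143.77
r = -1223.7 / √(836.4 × 2143.77) = -1223.7 / 1339.0479 ≈ -0.9139

-0.9139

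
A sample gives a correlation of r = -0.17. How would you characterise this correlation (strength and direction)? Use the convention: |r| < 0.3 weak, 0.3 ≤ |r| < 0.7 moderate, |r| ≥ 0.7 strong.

r = -0.17 < 0 so the relationship is negative.
|r| = 0.17, which falls in the weak range.

weak negative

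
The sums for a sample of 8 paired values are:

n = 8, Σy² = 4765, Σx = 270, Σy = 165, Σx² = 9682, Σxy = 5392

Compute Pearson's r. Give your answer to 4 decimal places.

r = (nΣxy − ΣxΣy) / √[(nΣx² − (Σx)²)(nΣy² − (Σy)²)]
Numerator: 8×5392 − 270×165 = -1414
Denominator: √[(77456 − 72900)(38120 − 27225)] = √[4556 × 10895] = 7045.3971
r = -1414 / 7045.3971 ≈ -0.2007

-0.2007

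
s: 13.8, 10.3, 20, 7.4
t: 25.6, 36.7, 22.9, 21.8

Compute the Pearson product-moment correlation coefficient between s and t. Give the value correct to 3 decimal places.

n = 4, Σs = 51.5, Σt = 107, Σs² = 751.29, Σt² = 3001.9, Σst = 1350.61
nΣst − ΣsΣt = 5402.44 − 5510.5 = -108.06
nΣs² − (Σs)² = 3005.16 − 2652.25 = 352.91; nΣt² − (Σt)² = 12007.6 − 11449 = 558.6
r = -108.06 / √(352.91 × 558.6) = -108.06 / 443.9995 ≈ -0.243

-0.243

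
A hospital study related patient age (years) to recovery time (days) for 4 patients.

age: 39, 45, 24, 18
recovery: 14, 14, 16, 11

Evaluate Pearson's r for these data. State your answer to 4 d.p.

0.3270

n = 4, Σx = 126, Σy = 55, Σx² = 4446, Σy² = 769, Σxy = 1758
nΣxy − ΣxΣy = 7032 − 6930 = 102
nΣx² − (Σx)² = 17784 − 15876 = 1908; nΣy² − (Σy)² = 3076 − 3025 = 51
r = 102 / √(1908 × 51) = 102 / 311.9423 ≈ 0.3270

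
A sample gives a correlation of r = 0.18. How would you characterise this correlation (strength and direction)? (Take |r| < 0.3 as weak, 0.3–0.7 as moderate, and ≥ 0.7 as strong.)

weak positive

r = 0.18 > 0 so the relationship is positive.
|r| = 0.18, which falls in the weak range.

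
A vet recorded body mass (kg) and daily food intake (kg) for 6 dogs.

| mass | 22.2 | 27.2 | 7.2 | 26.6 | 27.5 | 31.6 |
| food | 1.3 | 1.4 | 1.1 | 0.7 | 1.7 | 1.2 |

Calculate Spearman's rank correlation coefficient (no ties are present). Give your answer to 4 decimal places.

0.4286

Rank mass: 2, 4, 1, 3, 5, 6
Rank food: 4, 5, 2, 1, 6, 3
d = rank(mass) − rank(food): -2, -1, -1, 2, -1, 3; Σd² = 20
ρ = 1 − 6Σd² / [n(n²−1)] = 1 − 6×20 / (6×35) = 1 − 120/210 ≈ 0.4286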